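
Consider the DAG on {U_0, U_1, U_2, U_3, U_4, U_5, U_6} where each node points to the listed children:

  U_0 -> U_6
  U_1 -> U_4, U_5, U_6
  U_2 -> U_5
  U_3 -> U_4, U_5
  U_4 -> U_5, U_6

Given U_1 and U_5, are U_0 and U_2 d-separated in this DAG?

We examine all 6 paths between U_0 and U_2:
Path 1: U_0 → U_6 ← U_1 → U_5 ← U_2
  U_6 is a collider here and neither U_6 nor any of its descendants is conditioned on, so the collider stays closed — the path is blocked at U_6.
Path 2: U_0 → U_6 ← U_1 → U_4 → U_5 ← U_2
  U_6 is a collider here and neither U_6 nor any of its descendants is conditioned on, so the collider stays closed — the path is blocked at U_6.
Path 3: U_0 → U_6 ← U_1 → U_4 ← U_3 → U_5 ← U_2
  U_6 is a collider here and neither U_6 nor any of its descendants is conditioned on, so the collider stays closed — the path is blocked at U_6.
Path 4: U_0 → U_6 ← U_4 ← U_1 → U_5 ← U_2
  U_6 is a collider here and neither U_6 nor any of its descendants is conditioned on, so the collider stays closed — the path is blocked at U_6.
Path 5: U_0 → U_6 ← U_4 → U_5 ← U_2
  U_6 is a collider here and neither U_6 nor any of its descendants is conditioned on, so the collider stays closed — the path is blocked at U_6.
Path 6: U_0 → U_6 ← U_4 ← U_3 → U_5 ← U_2
  U_6 is a collider here and neither U_6 nor any of its descendants is conditioned on, so the collider stays closed — the path is blocked at U_6.
Every path is blocked, so U_0 and U_2 are d-separated given {U_1, U_5}.

Yes — U_0 and U_2 are d-separated given {U_1, U_5}.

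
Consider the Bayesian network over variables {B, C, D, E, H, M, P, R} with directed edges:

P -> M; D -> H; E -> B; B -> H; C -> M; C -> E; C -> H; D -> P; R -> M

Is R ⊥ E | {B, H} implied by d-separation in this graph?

We examine all 4 paths between R and E:
Path 1: R → M ← P ← D → H ← C → E
  M is a collider here and neither M nor any of its descendants is conditioned on, so the collider stays closed — the path is blocked at M.
Path 2: R → M ← P ← D → H ← B ← E
  M is a collider here and neither M nor any of its descendants is conditioned on, so the collider stays closed — the path is blocked at M.
Path 3: R → M ← C → H ← B ← E
  M is a collider here and neither M nor any of its descendants is conditioned on, so the collider stays closed — the path is blocked at M.
Path 4: R → M ← C → E
  M is a collider here and neither M nor any of its descendants is conditioned on, so the collider stays closed — the path is blocked at M.
Since every path is blocked, d-separation holds.

Yes — R and E are d-separated given {B, H}.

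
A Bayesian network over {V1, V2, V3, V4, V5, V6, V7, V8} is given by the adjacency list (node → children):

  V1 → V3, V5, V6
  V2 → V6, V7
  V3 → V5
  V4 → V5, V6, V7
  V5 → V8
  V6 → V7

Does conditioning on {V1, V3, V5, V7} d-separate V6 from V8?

Enumerating the 5 paths from V6 to V8 and testing each for blocking by {V1, V3, V5, V7}:
  1. V6 ← V1 → V5 → V8 — V1:fork[blocks]; V5:chain[blocks] ⇒ blocked
  2. V6 ← V1 → V3 → V5 → V8 — V1:fork[blocks]; V3:chain[blocks]; V5:chain[blocks] ⇒ blocked
  3. V6 ← V2 → V7 ← V4 → V5 → V8 — V2:fork[open]; V7:collider[open]; V4:fork[open]; V5:chain[blocks] ⇒ blocked
  4. V6 → V7 ← V4 → V5 → V8 — V7:collider[open]; V4:fork[open]; V5:chain[blocks] ⇒ blocked
  5. V6 ← V4 → V5 → V8 — V4:fork[open]; V5:chain[blocks] ⇒ blocked
Since every path is blocked, d-separation holds.

Yes — V6 and V8 are d-separated given {V1, V3, V5, V7}.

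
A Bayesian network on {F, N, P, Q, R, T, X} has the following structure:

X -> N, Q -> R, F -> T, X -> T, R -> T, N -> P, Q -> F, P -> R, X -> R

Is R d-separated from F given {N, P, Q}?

Enumerating the 4 paths from R to F and testing each for blocking by {N, P, Q}:
Path 1: R ← X → T ← F
  T is a collider here and neither T nor any of its descendants is conditioned on, so the collider stays closed — the path is blocked at T.
Path 2: R → T ← F
  T is a collider here and neither T nor any of its descendants is conditioned on, so the collider stays closed — the path is blocked at T.
Path 3: R ← P ← N ← X → T ← F
  P is a chain here and P is conditioned on, so the path is blocked at P.
Path 4: R ← Q → F
  Q is a fork here and Q is conditioned on, so the path is blocked at Q.
Since every path is blocked, d-separation holds.

Yes — R and F are d-separated given {N, P, Q}.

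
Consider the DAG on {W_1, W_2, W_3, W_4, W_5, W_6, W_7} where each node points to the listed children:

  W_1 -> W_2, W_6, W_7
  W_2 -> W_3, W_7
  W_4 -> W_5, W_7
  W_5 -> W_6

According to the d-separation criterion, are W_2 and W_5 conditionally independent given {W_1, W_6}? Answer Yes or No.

There are 4 undirected paths between W_2 and W_5; checking each against the conditioning set {W_1, W_6}:
Path 1: W_2 ← W_1 → W_7 ← W_4 → W_5
  W_1 is a fork here and W_1 is conditioned on, so the path is blocked at W_1.
Path 2: W_2 ← W_1 → W_6 ← W_5
  W_1 is a fork here and W_1 is conditioned on, so the path is blocked at W_1.
Path 3: W_2 → W_7 ← W_1 → W_6 ← W_5
  W_7 is a collider here and neither W_7 nor any of its descendants is conditioned on, so the collider stays closed — the path is blocked at W_7.
Path 4: W_2 → W_7 ← W_4 → W_5
  W_7 is a collider here and neither W_7 nor any of its descendants is conditioned on, so the collider stays closed — the path is blocked at W_7.
All paths are blocked; W_2 ⊥ W_5 | {W_1, W_6} holds.

Yes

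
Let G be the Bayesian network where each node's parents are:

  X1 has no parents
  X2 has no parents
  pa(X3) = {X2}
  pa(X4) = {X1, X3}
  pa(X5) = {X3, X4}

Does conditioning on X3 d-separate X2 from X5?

Yes

2 paths connect X2 and X5; each must be blocked for d-separation to hold:
  1. X2 → X3 → X4 → X5 — X3:chain[blocks]; X4:chain[open] ⇒ blocked
  2. X2 → X3 → X5 — X3:chain[blocks] ⇒ blocked
Since every path is blocked, d-separation holds.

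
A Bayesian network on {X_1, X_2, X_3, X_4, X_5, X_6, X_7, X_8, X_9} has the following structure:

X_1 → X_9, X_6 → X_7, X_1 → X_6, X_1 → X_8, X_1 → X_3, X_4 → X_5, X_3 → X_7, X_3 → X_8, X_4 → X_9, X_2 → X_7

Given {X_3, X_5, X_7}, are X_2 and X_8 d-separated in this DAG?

Enumerating the 4 paths from X_2 to X_8 and testing each for blocking by {X_3, X_5, X_7}:
Path 1: X_2 → X_7 ← X_3 → X_8
  X_3 is a fork here and X_3 is conditioned on, so the path is blocked at X_3.
Path 2: X_2 → X_7 ← X_3 ← X_1 → X_8
  X_3 is a chain here and X_3 is conditioned on, so the path is blocked at X_3.
Path 3: X_2 → X_7 ← X_6 ← X_1 → X_3 → X_8
  X_3 is a chain here and X_3 is conditioned on, so the path is blocked at X_3.
Path 4: X_2 → X_7 ← X_6 ← X_1 → X_8
  X_7 is a collider and X_7 is conditioned on, which opens it; X_6 is a chain and X_6 is not conditioned on; X_1 is a fork and X_1 is not conditioned on — no node blocks this path, so it is active.
Since the path X_2 → X_7 ← X_6 ← X_1 → X_8 is active, X_2 and X_8 are not d-separated given {X_3, X_5, X_7}.

No — X_2 and X_8 are not d-separated given {X_3, X_5, X_7}.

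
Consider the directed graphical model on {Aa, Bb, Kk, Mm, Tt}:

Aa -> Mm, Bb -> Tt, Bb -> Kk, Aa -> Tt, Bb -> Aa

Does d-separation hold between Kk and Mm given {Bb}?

We examine all 2 paths between Kk and Mm:
  1. Kk ← Bb → Tt ← Aa → Mm — Bb:fork[blocks]; Tt:collider[blocks]; Aa:fork[open] ⇒ blocked
  2. Kk ← Bb → Aa → Mm — Bb:fork[blocks]; Aa:chain[open] ⇒ blocked
Every path is blocked, so Kk and Mm are d-separated given {Bb}.

Yes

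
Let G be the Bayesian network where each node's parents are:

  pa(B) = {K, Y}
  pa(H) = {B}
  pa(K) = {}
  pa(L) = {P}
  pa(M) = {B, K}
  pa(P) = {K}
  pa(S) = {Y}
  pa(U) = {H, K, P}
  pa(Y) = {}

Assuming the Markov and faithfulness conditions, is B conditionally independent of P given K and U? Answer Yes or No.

No

We examine all 6 paths between B and P:
Path 1: B → M ← K → P
  M is a collider here and neither M nor any of its descendants is conditioned on, so the collider stays closed — the path is blocked at M.
Path 2: B → M ← K → U ← P
  M is a collider here and neither M nor any of its descendants is conditioned on, so the collider stays closed — the path is blocked at M.
Path 3: B → H → U ← P
  H is a chain and H is not conditioned on; U is a collider and U is conditioned on, which opens it — no node blocks this path, so it is active.
Path 4: B → H → U ← K → P
  K is a fork here and K is conditioned on, so the path is blocked at K.
Path 5: B ← K → P
  K is a fork here and K is conditioned on, so the path is blocked at K.
Path 6: B ← K → U ← P
  K is a fork here and K is conditioned on, so the path is blocked at K.
Since the path B → H → U ← P is active, B and P are not d-separated given {K, U}.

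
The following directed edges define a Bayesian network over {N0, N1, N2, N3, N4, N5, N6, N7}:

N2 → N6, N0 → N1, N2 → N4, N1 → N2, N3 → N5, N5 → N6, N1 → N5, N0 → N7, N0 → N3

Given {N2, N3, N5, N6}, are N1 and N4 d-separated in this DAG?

Yes — N1 and N4 are d-separated given {N2, N3, N5, N6}.

We examine all 3 paths between N1 and N4:
Path 1: N1 → N2 → N4
  N2 is a chain here and N2 is conditioned on, so the path is blocked at N2.
Path 2: N1 → N5 → N6 ← N2 → N4
  N5 is a chain here and N5 is conditioned on, so the path is blocked at N5.
Path 3: N1 ← N0 → N3 → N5 → N6 ← N2 → N4
  N3 is a chain here and N3 is conditioned on, so the path is blocked at N3.
Since every path is blocked, d-separation holds.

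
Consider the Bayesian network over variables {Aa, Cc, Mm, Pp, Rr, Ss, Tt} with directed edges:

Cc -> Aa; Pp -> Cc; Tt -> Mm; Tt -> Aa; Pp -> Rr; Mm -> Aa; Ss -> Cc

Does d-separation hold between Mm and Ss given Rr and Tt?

Yes

We examine all 2 paths between Mm and Ss:
Path 1: Mm ← Tt → Aa ← Cc ← Ss
  Tt is a fork here and Tt is conditioned on, so the path is blocked at Tt.
Path 2: Mm → Aa ← Cc ← Ss
  Aa is a collider here and neither Aa nor any of its descendants is conditioned on, so the collider stays closed — the path is blocked at Aa.
All paths are blocked; Mm ⊥ Ss | {Rr, Tt} holds.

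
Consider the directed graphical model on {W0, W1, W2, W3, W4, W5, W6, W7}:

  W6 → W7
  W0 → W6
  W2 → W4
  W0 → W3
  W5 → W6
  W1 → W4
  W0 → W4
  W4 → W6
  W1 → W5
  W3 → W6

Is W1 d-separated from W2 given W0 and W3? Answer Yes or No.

Yes — W1 and W2 are d-separated given {W0, W3}.

There are 4 undirected paths between W1 and W2; checking each against the conditioning set {W0, W3}:
Path 1: W1 → W4 ← W2
  W4 is a collider here and neither W4 nor any of its descendants is conditioned on, so the collider stays closed — the path is blocked at W4.
Path 2: W1 → W5 → W6 ← W0 → W4 ← W2
  W6 is a collider here and neither W6 nor any of its descendants is conditioned on, so the collider stays closed — the path is blocked at W6.
Path 3: W1 → W5 → W6 ← W4 ← W2
  W6 is a collider here and neither W6 nor any of its descendants is conditioned on, so the collider stays closed — the path is blocked at W6.
Path 4: W1 → W5 → W6 ← W3 ← W0 → W4 ← W2
  W6 is a collider here and neither W6 nor any of its descendants is conditioned on, so the collider stays closed — the path is blocked at W6.
Every path is blocked, so W1 and W2 are d-separated given {W0, W3}.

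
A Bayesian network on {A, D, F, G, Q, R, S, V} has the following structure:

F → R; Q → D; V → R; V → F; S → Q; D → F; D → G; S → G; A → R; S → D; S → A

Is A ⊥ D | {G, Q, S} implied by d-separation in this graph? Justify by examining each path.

Yes

5 paths connect A and D; each must be blocked for d-separation to hold:
Path 1: A ← S → Q → D
  S is a fork here and S is conditioned on, so the path is blocked at S.
Path 2: A ← S → D
  S is a fork here and S is conditioned on, so the path is blocked at S.
Path 3: A ← S → G ← D
  S is a fork here and S is conditioned on, so the path is blocked at S.
Path 4: A → R ← V → F ← D
  R is a collider here and neither R nor any of its descendants is conditioned on, so the collider stays closed — the path is blocked at R.
Path 5: A → R ← F ← D
  R is a collider here and neither R nor any of its descendants is conditioned on, so the collider stays closed — the path is blocked at R.
All paths are blocked; A ⊥ D | {G, Q, S} holds.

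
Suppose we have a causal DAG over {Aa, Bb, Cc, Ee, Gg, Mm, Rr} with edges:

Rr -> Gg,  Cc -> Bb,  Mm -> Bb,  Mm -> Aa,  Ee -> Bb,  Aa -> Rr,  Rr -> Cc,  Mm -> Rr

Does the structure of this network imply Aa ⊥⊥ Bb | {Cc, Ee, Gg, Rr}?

We examine all 4 paths between Aa and Bb:
  1. Aa → Rr ← Mm → Bb — Rr:collider[open]; Mm:fork[open] ⇒ active
  2. Aa → Rr → Cc → Bb — Rr:chain[blocks]; Cc:chain[blocks] ⇒ blocked
  3. Aa ← Mm → Rr → Cc → Bb — Mm:fork[open]; Rr:chain[blocks]; Cc:chain[blocks] ⇒ blocked
  4. Aa ← Mm → Bb — Mm:fork[open] ⇒ active
Since the path Aa → Rr ← Mm → Bb is active, Aa and Bb are not d-separated given {Cc, Ee, Gg, Rr}.

No — Aa and Bb are not d-separated given {Cc, Ee, Gg, Rr}.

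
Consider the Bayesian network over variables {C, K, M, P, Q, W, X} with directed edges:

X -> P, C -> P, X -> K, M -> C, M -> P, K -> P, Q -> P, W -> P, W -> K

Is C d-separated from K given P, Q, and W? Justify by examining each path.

There are 6 undirected paths between C and K; checking each against the conditioning set {P, Q, W}:
Path 1: C → P ← K
  P is a collider and P is conditioned on, which opens it — no node blocks this path, so it is active.
Path 2: C → P ← X → K
  P is a collider and P is conditioned on, which opens it; X is a fork and X is not conditioned on — no node blocks this path, so it is active.
Path 3: C → P ← W → K
  W is a fork here and W is conditioned on, so the path is blocked at W.
Path 4: C ← M → P ← K
  M is a fork and M is not conditioned on; P is a collider and P is conditioned on, which opens it — no node blocks this path, so it is active.
Path 5: C ← M → P ← X → K
  M is a fork and M is not conditioned on; P is a collider and P is conditioned on, which opens it; X is a fork and X is not conditioned on — no node blocks this path, so it is active.
Path 6: C ← M → P ← W → K
  W is a fork here and W is conditioned on, so the path is blocked at W.
Since the path C → P ← K is active, C and K are not d-separated given {P, Q, W}.

No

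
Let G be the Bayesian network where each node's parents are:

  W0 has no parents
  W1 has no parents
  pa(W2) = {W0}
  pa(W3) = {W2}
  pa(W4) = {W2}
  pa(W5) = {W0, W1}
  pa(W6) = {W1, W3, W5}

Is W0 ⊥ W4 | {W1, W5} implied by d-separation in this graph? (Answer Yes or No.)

No

Enumerating the 3 paths from W0 to W4 and testing each for blocking by {W1, W5}:
  1. W0 → W2 → W4 — W2:chain[open] ⇒ active
  2. W0 → W5 ← W1 → W6 ← W3 ← W2 → W4 — W5:collider[open]; W1:fork[blocks]; W6:collider[blocks]; W3:chain[open]; W2:fork[open] ⇒ blocked
  3. W0 → W5 → W6 ← W3 ← W2 → W4 — W5:chain[blocks]; W6:collider[blocks]; W3:chain[open]; W2:fork[open] ⇒ blocked
Because an active path exists, W0 and W4 are not d-separated.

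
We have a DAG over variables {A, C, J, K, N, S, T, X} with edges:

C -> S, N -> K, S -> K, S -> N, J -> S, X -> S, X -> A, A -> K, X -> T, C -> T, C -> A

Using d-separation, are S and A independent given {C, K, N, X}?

No

Enumerating the 6 paths from S to A and testing each for blocking by {C, K, N, X}:
Path 1: S ← C → A
  C is a fork here and C is conditioned on, so the path is blocked at C.
Path 2: S ← C → T ← X → A
  C is a fork here and C is conditioned on, so the path is blocked at C.
Path 3: S ← X → A
  X is a fork here and X is conditioned on, so the path is blocked at X.
Path 4: S ← X → T ← C → A
  X is a fork here and X is conditioned on, so the path is blocked at X.
Path 5: S → N → K ← A
  N is a chain here and N is conditioned on, so the path is blocked at N.
Path 6: S → K ← A
  K is a collider and K is conditioned on, which opens it — no node blocks this path, so it is active.
At least one path is unblocked, so d-separation fails.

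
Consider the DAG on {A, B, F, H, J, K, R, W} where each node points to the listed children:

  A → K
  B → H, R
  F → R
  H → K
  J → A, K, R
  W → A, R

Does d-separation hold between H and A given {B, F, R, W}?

There are 6 undirected paths between H and A; checking each against the conditioning set {B, F, R, W}:
Path 1: H → K ← J → A
  K is a collider here and neither K nor any of its descendants is conditioned on, so the collider stays closed — the path is blocked at K.
Path 2: H → K ← J → R ← W → A
  K is a collider here and neither K nor any of its descendants is conditioned on, so the collider stays closed — the path is blocked at K.
Path 3: H → K ← A
  K is a collider here and neither K nor any of its descendants is conditioned on, so the collider stays closed — the path is blocked at K.
Path 4: H ← B → R ← J → K ← A
  B is a fork here and B is conditioned on, so the path is blocked at B.
Path 5: H ← B → R ← J → A
  B is a fork here and B is conditioned on, so the path is blocked at B.
Path 6: H ← B → R ← W → A
  B is a fork here and B is conditioned on, so the path is blocked at B.
Since every path is blocked, d-separation holds.

Yes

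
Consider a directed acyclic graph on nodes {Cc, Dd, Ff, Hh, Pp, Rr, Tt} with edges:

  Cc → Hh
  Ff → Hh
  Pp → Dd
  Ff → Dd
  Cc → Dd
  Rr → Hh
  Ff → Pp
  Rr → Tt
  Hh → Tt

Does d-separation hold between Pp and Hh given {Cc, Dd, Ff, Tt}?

4 paths connect Pp and Hh; each must be blocked for d-separation to hold:
  1. Pp → Dd ← Cc → Hh — Dd:collider[open]; Cc:fork[blocks] ⇒ blocked
  2. Pp → Dd ← Ff → Hh — Dd:collider[open]; Ff:fork[blocks] ⇒ blocked
  3. Pp ← Ff → Dd ← Cc → Hh — Ff:fork[blocks]; Dd:collider[open]; Cc:fork[blocks] ⇒ blocked
  4. Pp ← Ff → Hh — Ff:fork[blocks] ⇒ blocked
All paths are blocked; Pp ⊥ Hh | {Cc, Dd, Ff, Tt} holds.

Yes — Pp and Hh are d-separated given {Cc, Dd, Ff, Tt}.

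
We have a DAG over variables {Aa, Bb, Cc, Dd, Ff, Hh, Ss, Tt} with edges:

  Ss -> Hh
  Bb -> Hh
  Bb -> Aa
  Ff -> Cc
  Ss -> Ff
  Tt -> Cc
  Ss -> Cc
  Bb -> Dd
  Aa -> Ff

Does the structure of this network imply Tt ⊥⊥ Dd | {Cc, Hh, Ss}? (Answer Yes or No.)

No

There are 4 undirected paths between Tt and Dd; checking each against the conditioning set {Cc, Hh, Ss}:
Path 1: Tt → Cc ← Ss → Hh ← Bb → Dd
  Ss is a fork here and Ss is conditioned on, so the path is blocked at Ss.
Path 2: Tt → Cc ← Ss → Ff ← Aa ← Bb → Dd
  Ss is a fork here and Ss is conditioned on, so the path is blocked at Ss.
Path 3: Tt → Cc ← Ff ← Ss → Hh ← Bb → Dd
  Ss is a fork here and Ss is conditioned on, so the path is blocked at Ss.
Path 4: Tt → Cc ← Ff ← Aa ← Bb → Dd
  Cc is a collider and Cc is conditioned on, which opens it; Ff is a chain and Ff is not conditioned on; Aa is a chain and Aa is not conditioned on; Bb is a fork and Bb is not conditioned on — no node blocks this path, so it is active.
At least one path is unblocked, so d-separation fails.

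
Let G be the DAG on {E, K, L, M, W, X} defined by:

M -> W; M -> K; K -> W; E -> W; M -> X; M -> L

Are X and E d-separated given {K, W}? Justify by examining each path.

No

There are 2 undirected paths between X and E; checking each against the conditioning set {K, W}:
  1. X ← M → K → W ← E — M:fork[open]; K:chain[blocks]; W:collider[open] ⇒ blocked
  2. X ← M → W ← E — M:fork[open]; W:collider[open] ⇒ active
Since the path X ← M → W ← E is active, X and E are not d-separated given {K, W}.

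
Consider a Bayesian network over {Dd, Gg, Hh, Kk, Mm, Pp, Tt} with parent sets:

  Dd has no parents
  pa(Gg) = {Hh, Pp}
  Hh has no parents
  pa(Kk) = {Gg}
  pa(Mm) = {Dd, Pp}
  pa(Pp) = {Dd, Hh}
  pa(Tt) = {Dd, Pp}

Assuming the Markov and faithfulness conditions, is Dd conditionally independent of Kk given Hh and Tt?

No

There are 6 undirected paths between Dd and Kk; checking each against the conditioning set {Hh, Tt}:
  1. Dd → Pp ← Hh → Gg → Kk — Pp:collider[open]; Hh:fork[blocks]; Gg:chain[open] ⇒ blocked
  2. Dd → Pp → Gg → Kk — Pp:chain[open]; Gg:chain[open] ⇒ active
  3. Dd → Mm ← Pp ← Hh → Gg → Kk — Mm:collider[blocks]; Pp:chain[open]; Hh:fork[blocks]; Gg:chain[open] ⇒ blocked
  4. Dd → Mm ← Pp → Gg → Kk — Mm:collider[blocks]; Pp:fork[open]; Gg:chain[open] ⇒ blocked
  5. Dd → Tt ← Pp ← Hh → Gg → Kk — Tt:collider[open]; Pp:chain[open]; Hh:fork[blocks]; Gg:chain[open] ⇒ blocked
  6. Dd → Tt ← Pp → Gg → Kk — Tt:collider[open]; Pp:fork[open]; Gg:chain[open] ⇒ active
At least one path is unblocked, so d-separation fails.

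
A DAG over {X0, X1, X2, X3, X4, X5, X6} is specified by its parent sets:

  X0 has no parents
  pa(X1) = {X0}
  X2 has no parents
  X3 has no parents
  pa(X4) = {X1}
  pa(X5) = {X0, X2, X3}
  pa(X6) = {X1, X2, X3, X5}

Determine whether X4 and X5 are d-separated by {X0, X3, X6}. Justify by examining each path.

No — X4 and X5 are not d-separated given {X0, X3, X6}.

We examine all 4 paths between X4 and X5:
  1. X4 ← X1 → X6 ← X5 — X1:fork[open]; X6:collider[open] ⇒ active
  2. X4 ← X1 → X6 ← X3 → X5 — X1:fork[open]; X6:collider[open]; X3:fork[blocks] ⇒ blocked
  3. X4 ← X1 → X6 ← X2 → X5 — X1:fork[open]; X6:collider[open]; X2:fork[open] ⇒ active
  4. X4 ← X1 ← X0 → X5 — X1:chain[open]; X0:fork[blocks] ⇒ blocked
At least one path is unblocked, so d-separation fails.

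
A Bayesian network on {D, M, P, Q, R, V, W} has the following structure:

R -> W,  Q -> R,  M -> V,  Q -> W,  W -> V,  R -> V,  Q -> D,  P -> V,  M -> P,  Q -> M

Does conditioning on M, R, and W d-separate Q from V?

There are 6 undirected paths between Q and V; checking each against the conditioning set {M, R, W}:
Path 1: Q → W → V
  W is a chain here and W is conditioned on, so the path is blocked at W.
Path 2: Q → W ← R → V
  R is a fork here and R is conditioned on, so the path is blocked at R.
Path 3: Q → M → V
  M is a chain here and M is conditioned on, so the path is blocked at M.
Path 4: Q → M → P → V
  M is a chain here and M is conditioned on, so the path is blocked at M.
Path 5: Q → R → V
  R is a chain here and R is conditioned on, so the path is blocked at R.
Path 6: Q → R → W → V
  R is a chain here and R is conditioned on, so the path is blocked at R.
All paths are blocked; Q ⊥ V | {M, R, W} holds.

Yes — Q and V are d-separated given {M, R, W}.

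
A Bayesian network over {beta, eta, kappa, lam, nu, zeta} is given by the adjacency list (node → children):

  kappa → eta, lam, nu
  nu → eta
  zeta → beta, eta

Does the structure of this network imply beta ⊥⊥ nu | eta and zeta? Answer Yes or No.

Yes

Enumerating the 2 paths from beta to nu and testing each for blocking by {eta, zeta}:
Path 1: beta ← zeta → eta ← kappa → nu
  zeta is a fork here and zeta is conditioned on, so the path is blocked at zeta.
Path 2: beta ← zeta → eta ← nu
  zeta is a fork here and zeta is conditioned on, so the path is blocked at zeta.
Since every path is blocked, d-separation holds.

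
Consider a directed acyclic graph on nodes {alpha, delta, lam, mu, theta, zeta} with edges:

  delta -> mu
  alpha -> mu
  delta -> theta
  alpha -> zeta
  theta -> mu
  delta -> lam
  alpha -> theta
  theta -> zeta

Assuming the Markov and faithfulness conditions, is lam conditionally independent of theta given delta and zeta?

4 paths connect lam and theta; each must be blocked for d-separation to hold:
Path 1: lam ← delta → mu ← theta
  delta is a fork here and delta is conditioned on, so the path is blocked at delta.
Path 2: lam ← delta → mu ← alpha → theta
  delta is a fork here and delta is conditioned on, so the path is blocked at delta.
Path 3: lam ← delta → mu ← alpha → zeta ← theta
  delta is a fork here and delta is conditioned on, so the path is blocked at delta.
Path 4: lam ← delta → theta
  delta is a fork here and delta is conditioned on, so the path is blocked at delta.
All paths are blocked; lam ⊥ theta | {delta, zeta} holds.

Yes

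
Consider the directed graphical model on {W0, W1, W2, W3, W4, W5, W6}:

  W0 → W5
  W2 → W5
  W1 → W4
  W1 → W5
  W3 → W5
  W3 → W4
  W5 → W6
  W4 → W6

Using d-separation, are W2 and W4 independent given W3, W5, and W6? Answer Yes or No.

No — W2 and W4 are not d-separated given {W3, W5, W6}.

We examine all 3 paths between W2 and W4:
Path 1: W2 → W5 → W6 ← W4
  W5 is a chain here and W5 is conditioned on, so the path is blocked at W5.
Path 2: W2 → W5 ← W3 → W4
  W3 is a fork here and W3 is conditioned on, so the path is blocked at W3.
Path 3: W2 → W5 ← W1 → W4
  W5 is a collider and W5 is conditioned on, which opens it; W1 is a fork and W1 is not conditioned on — no node blocks this path, so it is active.
Because an active path exists, W2 and W4 are not d-separated.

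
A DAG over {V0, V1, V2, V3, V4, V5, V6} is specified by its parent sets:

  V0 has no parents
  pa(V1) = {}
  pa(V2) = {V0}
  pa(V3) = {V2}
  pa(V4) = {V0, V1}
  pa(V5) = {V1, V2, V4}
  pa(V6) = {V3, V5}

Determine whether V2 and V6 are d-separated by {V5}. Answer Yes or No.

Enumerating the 4 paths from V2 to V6 and testing each for blocking by {V5}:
Path 1: V2 → V5 → V6
  V5 is a chain here and V5 is conditioned on, so the path is blocked at V5.
Path 2: V2 → V3 → V6
  V3 is a chain and V3 is not conditioned on — no node blocks this path, so it is active.
Path 3: V2 ← V0 → V4 → V5 → V6
  V5 is a chain here and V5 is conditioned on, so the path is blocked at V5.
Path 4: V2 ← V0 → V4 ← V1 → V5 → V6
  V5 is a chain here and V5 is conditioned on, so the path is blocked at V5.
At least one path is unblocked, so d-separation fails.

No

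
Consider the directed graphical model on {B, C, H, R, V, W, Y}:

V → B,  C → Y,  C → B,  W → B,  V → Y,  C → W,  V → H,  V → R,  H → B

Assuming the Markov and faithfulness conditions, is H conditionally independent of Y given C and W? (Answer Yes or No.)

No

6 paths connect H and Y; each must be blocked for d-separation to hold:
Path 1: H → B ← W ← C → Y
  B is a collider here and neither B nor any of its descendants is conditioned on, so the collider stays closed — the path is blocked at B.
Path 2: H → B ← C → Y
  B is a collider here and neither B nor any of its descendants is conditioned on, so the collider stays closed — the path is blocked at B.
Path 3: H → B ← V → Y
  B is a collider here and neither B nor any of its descendants is conditioned on, so the collider stays closed — the path is blocked at B.
Path 4: H ← V → B ← W ← C → Y
  B is a collider here and neither B nor any of its descendants is conditioned on, so the collider stays closed — the path is blocked at B.
Path 5: H ← V → B ← C → Y
  B is a collider here and neither B nor any of its descendants is conditioned on, so the collider stays closed — the path is blocked at B.
Path 6: H ← V → Y
  V is a fork and V is not conditioned on — no node blocks this path, so it is active.
At least one path is unblocked, so d-separation fails.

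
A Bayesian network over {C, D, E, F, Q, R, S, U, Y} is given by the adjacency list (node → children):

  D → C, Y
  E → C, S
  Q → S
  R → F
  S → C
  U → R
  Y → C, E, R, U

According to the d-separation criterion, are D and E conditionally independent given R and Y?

We examine all 6 paths between D and E:
Path 1: D → Y → E
  Y is a chain here and Y is conditioned on, so the path is blocked at Y.
Path 2: D → Y → C ← S ← E
  Y is a chain here and Y is conditioned on, so the path is blocked at Y.
Path 3: D → Y → C ← E
  Y is a chain here and Y is conditioned on, so the path is blocked at Y.
Path 4: D → C ← S ← E
  C is a collider here and neither C nor any of its descendants is conditioned on, so the collider stays closed — the path is blocked at C.
Path 5: D → C ← E
  C is a collider here and neither C nor any of its descendants is conditioned on, so the collider stays closed — the path is blocked at C.
Path 6: D → C ← Y → E
  C is a collider here and neither C nor any of its descendants is conditioned on, so the collider stays closed — the path is blocked at C.
Every path is blocked, so D and E are d-separated given {R, Y}.

Yes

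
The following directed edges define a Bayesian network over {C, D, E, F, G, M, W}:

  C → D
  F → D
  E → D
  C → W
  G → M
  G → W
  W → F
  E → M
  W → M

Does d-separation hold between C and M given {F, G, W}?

Enumerating the 6 paths from C to M and testing each for blocking by {F, G, W}:
  1. C → W ← G → M — W:collider[open]; G:fork[blocks] ⇒ blocked
  2. C → W → F → D ← E → M — W:chain[blocks]; F:chain[blocks]; D:collider[blocks]; E:fork[open] ⇒ blocked
  3. C → W → M — W:chain[blocks] ⇒ blocked
  4. C → D ← E → M — D:collider[blocks]; E:fork[open] ⇒ blocked
  5. C → D ← F ← W ← G → M — D:collider[blocks]; F:chain[blocks]; W:chain[blocks]; G:fork[blocks] ⇒ blocked
  6. C → D ← F ← W → M — D:collider[blocks]; F:chain[blocks]; W:fork[blocks] ⇒ blocked
Since every path is blocked, d-separation holds.

Yes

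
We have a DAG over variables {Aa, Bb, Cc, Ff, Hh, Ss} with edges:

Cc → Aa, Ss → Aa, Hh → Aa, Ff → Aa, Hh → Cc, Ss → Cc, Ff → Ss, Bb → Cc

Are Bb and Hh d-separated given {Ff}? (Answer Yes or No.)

Yes

Enumerating the 4 paths from Bb to Hh and testing each for blocking by {Ff}:
  1. Bb → Cc → Aa ← Hh — Cc:chain[open]; Aa:collider[blocks] ⇒ blocked
  2. Bb → Cc ← Hh — Cc:collider[blocks] ⇒ blocked
  3. Bb → Cc ← Ss → Aa ← Hh — Cc:collider[blocks]; Ss:fork[open]; Aa:collider[blocks] ⇒ blocked
  4. Bb → Cc ← Ss ← Ff → Aa ← Hh — Cc:collider[blocks]; Ss:chain[open]; Ff:fork[blocks]; Aa:collider[blocks] ⇒ blocked
Since every path is blocked, d-separation holds.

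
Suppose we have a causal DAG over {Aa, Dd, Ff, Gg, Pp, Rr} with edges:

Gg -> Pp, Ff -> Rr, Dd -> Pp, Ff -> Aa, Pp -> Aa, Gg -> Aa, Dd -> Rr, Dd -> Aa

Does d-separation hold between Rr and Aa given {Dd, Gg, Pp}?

There are 4 undirected paths between Rr and Aa; checking each against the conditioning set {Dd, Gg, Pp}:
Path 1: Rr ← Dd → Pp ← Gg → Aa
  Dd is a fork here and Dd is conditioned on, so the path is blocked at Dd.
Path 2: Rr ← Dd → Pp → Aa
  Dd is a fork here and Dd is conditioned on, so the path is blocked at Dd.
Path 3: Rr ← Dd → Aa
  Dd is a fork here and Dd is conditioned on, so the path is blocked at Dd.
Path 4: Rr ← Ff → Aa
  Ff is a fork and Ff is not conditioned on — no node blocks this path, so it is active.
At least one path is unblocked, so d-separation fails.

No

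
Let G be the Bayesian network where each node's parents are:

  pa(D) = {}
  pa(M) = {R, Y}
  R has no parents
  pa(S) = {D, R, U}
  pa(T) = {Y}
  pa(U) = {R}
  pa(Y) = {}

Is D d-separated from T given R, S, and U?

2 paths connect D and T; each must be blocked for d-separation to hold:
Path 1: D → S ← U ← R → M ← Y → T
  U is a chain here and U is conditioned on, so the path is blocked at U.
Path 2: D → S ← R → M ← Y → T
  R is a fork here and R is conditioned on, so the path is blocked at R.
All paths are blocked; D ⊥ T | {R, S, U} holds.

Yes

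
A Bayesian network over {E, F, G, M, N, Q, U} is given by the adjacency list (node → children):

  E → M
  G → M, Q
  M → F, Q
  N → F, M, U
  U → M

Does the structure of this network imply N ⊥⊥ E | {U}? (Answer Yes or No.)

3 paths connect N and E; each must be blocked for d-separation to hold:
Path 1: N → U → M ← E
  U is a chain here and U is conditioned on, so the path is blocked at U.
Path 2: N → F ← M ← E
  F is a collider here and neither F nor any of its descendants is conditioned on, so the collider stays closed — the path is blocked at F.
Path 3: N → M ← E
  M is a collider here and neither M nor any of its descendants is conditioned on, so the collider stays closed — the path is blocked at M.
All paths are blocked; N ⊥ E | {U} holds.

Yes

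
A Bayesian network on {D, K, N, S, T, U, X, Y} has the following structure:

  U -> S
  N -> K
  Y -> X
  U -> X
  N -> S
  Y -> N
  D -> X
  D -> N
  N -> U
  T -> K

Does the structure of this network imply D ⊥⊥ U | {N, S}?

Yes

6 paths connect D and U; each must be blocked for d-separation to hold:
Path 1: D → N → S ← U
  N is a chain here and N is conditioned on, so the path is blocked at N.
Path 2: D → N ← Y → X ← U
  X is a collider here and neither X nor any of its descendants is conditioned on, so the collider stays closed — the path is blocked at X.
Path 3: D → N → U
  N is a chain here and N is conditioned on, so the path is blocked at N.
Path 4: D → X ← Y → N → S ← U
  X is a collider here and neither X nor any of its descendants is conditioned on, so the collider stays closed — the path is blocked at X.
Path 5: D → X ← Y → N → U
  X is a collider here and neither X nor any of its descendants is conditioned on, so the collider stays closed — the path is blocked at X.
Path 6: D → X ← U
  X is a collider here and neither X nor any of its descendants is conditioned on, so the collider stays closed — the path is blocked at X.
Every path is blocked, so D and U are d-separated given {N, S}.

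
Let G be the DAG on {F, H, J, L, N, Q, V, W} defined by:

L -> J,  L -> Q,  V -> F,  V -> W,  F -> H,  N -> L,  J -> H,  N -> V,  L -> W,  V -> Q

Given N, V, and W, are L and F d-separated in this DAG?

4 paths connect L and F; each must be blocked for d-separation to hold:
  1. L → Q ← V → F — Q:collider[blocks]; V:fork[blocks] ⇒ blocked
  2. L ← N → V → F — N:fork[blocks]; V:chain[blocks] ⇒ blocked
  3. L → J → H ← F — J:chain[open]; H:collider[blocks] ⇒ blocked
  4. L → W ← V → F — W:collider[open]; V:fork[blocks] ⇒ blocked
Every path is blocked, so L and F are d-separated given {N, V, W}.

Yes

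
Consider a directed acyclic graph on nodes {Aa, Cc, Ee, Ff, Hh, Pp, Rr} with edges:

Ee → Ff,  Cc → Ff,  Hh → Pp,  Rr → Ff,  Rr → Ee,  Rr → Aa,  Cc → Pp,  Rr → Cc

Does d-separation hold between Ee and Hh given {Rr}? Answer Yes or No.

Yes

There are 4 undirected paths between Ee and Hh; checking each against the conditioning set {Rr}:
Path 1: Ee ← Rr → Cc → Pp ← Hh
  Rr is a fork here and Rr is conditioned on, so the path is blocked at Rr.
Path 2: Ee ← Rr → Ff ← Cc → Pp ← Hh
  Rr is a fork here and Rr is conditioned on, so the path is blocked at Rr.
Path 3: Ee → Ff ← Rr → Cc → Pp ← Hh
  Ff is a collider here and neither Ff nor any of its descendants is conditioned on, so the collider stays closed — the path is blocked at Ff.
Path 4: Ee → Ff ← Cc → Pp ← Hh
  Ff is a collider here and neither Ff nor any of its descendants is conditioned on, so the collider stays closed — the path is blocked at Ff.
Every path is blocked, so Ee and Hh are d-separated given {Rr}.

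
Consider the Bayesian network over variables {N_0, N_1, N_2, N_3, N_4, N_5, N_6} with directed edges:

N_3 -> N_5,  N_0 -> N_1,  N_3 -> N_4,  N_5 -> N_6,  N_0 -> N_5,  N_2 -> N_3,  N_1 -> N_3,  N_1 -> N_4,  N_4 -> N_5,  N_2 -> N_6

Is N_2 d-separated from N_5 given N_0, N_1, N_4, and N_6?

No

6 paths connect N_2 and N_5; each must be blocked for d-separation to hold:
  1. N_2 → N_3 → N_4 ← N_1 ← N_0 → N_5 — N_3:chain[open]; N_4:collider[open]; N_1:chain[blocks]; N_0:fork[blocks] ⇒ blocked
  2. N_2 → N_3 → N_4 → N_5 — N_3:chain[open]; N_4:chain[blocks] ⇒ blocked
  3. N_2 → N_3 ← N_1 → N_4 → N_5 — N_3:collider[open]; N_1:fork[blocks]; N_4:chain[blocks] ⇒ blocked
  4. N_2 → N_3 ← N_1 ← N_0 → N_5 — N_3:collider[open]; N_1:chain[blocks]; N_0:fork[blocks] ⇒ blocked
  5. N_2 → N_3 → N_5 — N_3:chain[open] ⇒ active
  6. N_2 → N_6 ← N_5 — N_6:collider[open] ⇒ active
Since the path N_2 → N_3 → N_5 is active, N_2 and N_5 are not d-separated given {N_0, N_1, N_4, N_6}.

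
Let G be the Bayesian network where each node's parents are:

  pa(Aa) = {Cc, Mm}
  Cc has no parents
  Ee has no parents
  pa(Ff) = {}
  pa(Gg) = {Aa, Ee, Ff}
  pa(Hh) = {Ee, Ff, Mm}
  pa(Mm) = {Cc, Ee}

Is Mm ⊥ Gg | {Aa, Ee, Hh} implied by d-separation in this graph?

No

We examine all 6 paths between Mm and Gg:
Path 1: Mm ← Ee → Gg
  Ee is a fork here and Ee is conditioned on, so the path is blocked at Ee.
Path 2: Mm ← Ee → Hh ← Ff → Gg
  Ee is a fork here and Ee is conditioned on, so the path is blocked at Ee.
Path 3: Mm → Aa → Gg
  Aa is a chain here and Aa is conditioned on, so the path is blocked at Aa.
Path 4: Mm ← Cc → Aa → Gg
  Aa is a chain here and Aa is conditioned on, so the path is blocked at Aa.
Path 5: Mm → Hh ← Ee → Gg
  Ee is a fork here and Ee is conditioned on, so the path is blocked at Ee.
Path 6: Mm → Hh ← Ff → Gg
  Hh is a collider and Hh is conditioned on, which opens it; Ff is a fork and Ff is not conditioned on — no node blocks this path, so it is active.
At least one path is unblocked, so d-separation fails.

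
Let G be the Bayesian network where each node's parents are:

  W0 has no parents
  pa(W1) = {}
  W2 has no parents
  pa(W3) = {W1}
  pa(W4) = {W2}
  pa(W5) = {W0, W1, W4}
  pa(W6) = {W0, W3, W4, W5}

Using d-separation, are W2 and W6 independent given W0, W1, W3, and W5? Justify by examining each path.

No — W2 and W6 are not d-separated given {W0, W1, W3, W5}.

4 paths connect W2 and W6; each must be blocked for d-separation to hold:
Path 1: W2 → W4 → W6
  W4 is a chain and W4 is not conditioned on — no node blocks this path, so it is active.
Path 2: W2 → W4 → W5 → W6
  W5 is a chain here and W5 is conditioned on, so the path is blocked at W5.
Path 3: W2 → W4 → W5 ← W1 → W3 → W6
  W1 is a fork here and W1 is conditioned on, so the path is blocked at W1.
Path 4: W2 → W4 → W5 ← W0 → W6
  W0 is a fork here and W0 is conditioned on, so the path is blocked at W0.
At least one path is unblocked, so d-separation fails.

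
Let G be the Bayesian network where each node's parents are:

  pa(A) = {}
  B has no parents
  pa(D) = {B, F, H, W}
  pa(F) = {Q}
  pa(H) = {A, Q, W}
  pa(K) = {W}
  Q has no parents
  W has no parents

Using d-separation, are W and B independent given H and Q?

Enumerating the 3 paths from W to B and testing each for blocking by {H, Q}:
Path 1: W → H ← Q → F → D ← B
  Q is a fork here and Q is conditioned on, so the path is blocked at Q.
Path 2: W → H → D ← B
  H is a chain here and H is conditioned on, so the path is blocked at H.
Path 3: W → D ← B
  D is a collider here and neither D nor any of its descendants is conditioned on, so the collider stays closed — the path is blocked at D.
Every path is blocked, so W and B are d-separated given {H, Q}.

Yes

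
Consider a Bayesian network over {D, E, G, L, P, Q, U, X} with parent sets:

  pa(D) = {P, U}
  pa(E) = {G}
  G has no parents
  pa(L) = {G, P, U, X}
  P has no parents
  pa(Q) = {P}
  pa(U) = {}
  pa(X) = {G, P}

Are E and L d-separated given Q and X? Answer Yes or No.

No

There are 4 undirected paths between E and L; checking each against the conditioning set {Q, X}:
  1. E ← G → X ← P → D ← U → L — G:fork[open]; X:collider[open]; P:fork[open]; D:collider[blocks]; U:fork[open] ⇒ blocked
  2. E ← G → X ← P → L — G:fork[open]; X:collider[open]; P:fork[open] ⇒ active
  3. E ← G → X → L — G:fork[open]; X:chain[blocks] ⇒ blocked
  4. E ← G → L — G:fork[open] ⇒ active
At least one path is unblocked, so d-separation fails.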